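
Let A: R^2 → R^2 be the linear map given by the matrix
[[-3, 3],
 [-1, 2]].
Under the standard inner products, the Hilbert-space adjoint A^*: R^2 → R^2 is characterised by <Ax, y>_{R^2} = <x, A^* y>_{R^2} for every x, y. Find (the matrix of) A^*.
A^* = A^T =
[[-3, -1],
 [3, 2]]

For real matrices with standard dot products, the defining identity <Ax, y> = <x, A^* y> gives (Ax)^T y = x^T (A^*) y, i.e. x^T A^T y = x^T (A^*) y. Since this holds for all x, y, we must have A^* = A^T. Therefore
A^* =
[[-3, -1],
 [3, 2]].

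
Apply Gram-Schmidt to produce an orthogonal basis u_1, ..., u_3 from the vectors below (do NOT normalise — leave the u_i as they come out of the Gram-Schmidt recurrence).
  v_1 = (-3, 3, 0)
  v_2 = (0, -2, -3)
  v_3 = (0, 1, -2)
Orthogonal basis:
  u_1 = (-3, 3, 0)
  u_2 = (-1, -1, -3)
  u_3 = (21/22, 21/22, -7/11)

Apply the Gram-Schmidt recurrence
  u_1 = v_1
  u_i = v_i − Σ_{j<i} ((v_i · u_j) / (u_j · u_j)) · u_j.

Step by step this gives:
  u_1 = (-3, 3, 0)
  u_2 = (-1, -1, -3)
  u_3 = (21/22, 21/22, -7/11)

Orthogonality check:
  u_2 · u_1 = 0 (should be 0)
  u_3 · u_1 = 0 (should be 0)
  u_3 · u_2 = 0 (should be 0)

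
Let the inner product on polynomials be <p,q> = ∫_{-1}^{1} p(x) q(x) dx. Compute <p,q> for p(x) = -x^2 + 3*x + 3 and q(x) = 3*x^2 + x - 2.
<p,q> = -58/15

Expand the product: p(x)·q(x) = -3*x^4 + 8*x^3 + 14*x^2 - 3*x - 6.
∫_{-1}^{1} of each monomial x^k gives [2/(k+1) if k even, 0 if k odd]. Integrating term-by-term (or equivalently evaluating the antiderivative F(x) = -3*x^5/5 + 2*x^4 + 14*x^3/3 - 3*x^2/2 - 6*x at the endpoints):
  F(1) − F(−1) = -43/30 − (73/30) = -58/15.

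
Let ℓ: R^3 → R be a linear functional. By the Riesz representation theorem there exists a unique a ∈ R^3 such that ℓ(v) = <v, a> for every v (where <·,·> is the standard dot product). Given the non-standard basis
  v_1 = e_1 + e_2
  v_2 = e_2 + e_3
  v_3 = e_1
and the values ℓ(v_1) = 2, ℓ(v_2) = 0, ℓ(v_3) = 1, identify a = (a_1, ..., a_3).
a = (1, 1, -1)

Write a = (a_1, ..., a_3) in the standard basis. For each basis vector v_i, ℓ(v_i) = <v_i, a> is a linear equation in the a_j's. Collect the n equations into a matrix system V a = ℓ, where row i of V is v_i (expressed in the standard basis). Since V is invertible (lower-triangular with 1s on the diagonal, up to permutation), solve by back-substitution:
  V =
[[1, 1, 0],
 [0, 1, 1],
 [1, 0, 0]]
  V a = (2, 0, 1)
Solving gives a = (1, 1, -1).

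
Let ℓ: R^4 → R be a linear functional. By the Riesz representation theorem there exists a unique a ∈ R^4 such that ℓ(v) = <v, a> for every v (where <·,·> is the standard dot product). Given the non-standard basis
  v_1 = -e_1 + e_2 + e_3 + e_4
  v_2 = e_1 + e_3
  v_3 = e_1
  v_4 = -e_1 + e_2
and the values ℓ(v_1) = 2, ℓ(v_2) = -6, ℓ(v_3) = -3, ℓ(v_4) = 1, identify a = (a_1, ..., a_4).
a = (-3, -2, -3, 4)

Write a = (a_1, ..., a_4) in the standard basis. For each basis vector v_i, ℓ(v_i) = <v_i, a> is a linear equation in the a_j's. Collect the n equations into a matrix system V a = ℓ, where row i of V is v_i (expressed in the standard basis). Since V is invertible (lower-triangular with 1s on the diagonal, up to permutation), solve by back-substitution:
  V =
[[-1, 1, 1, 1],
 [1, 0, 1, 0],
 [1, 0, 0, 0],
 [-1, 1, 0, 0]]
  V a = (2, -6, -3, 1)
Solving gives a = (-3, -2, -3, 4).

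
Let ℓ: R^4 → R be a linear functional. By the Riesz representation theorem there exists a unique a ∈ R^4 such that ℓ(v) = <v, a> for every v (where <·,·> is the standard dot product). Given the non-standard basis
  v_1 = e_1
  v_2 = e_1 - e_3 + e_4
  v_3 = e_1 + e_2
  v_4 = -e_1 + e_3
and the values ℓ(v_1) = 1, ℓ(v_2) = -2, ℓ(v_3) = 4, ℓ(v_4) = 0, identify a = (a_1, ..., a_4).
a = (1, 3, 1, -2)

Write a = (a_1, ..., a_4) in the standard basis. For each basis vector v_i, ℓ(v_i) = <v_i, a> is a linear equation in the a_j's. Collect the n equations into a matrix system V a = ℓ, where row i of V is v_i (expressed in the standard basis). Since V is invertible (lower-triangular with 1s on the diagonal, up to permutation), solve by back-substitution:
  V =
[[1, 0, 0, 0],
 [1, 0, -1, 1],
 [1, 1, 0, 0],
 [-1, 0, 1, 0]]
  V a = (1, -2, 4, 0)
Solving gives a = (1, 3, 1, -2).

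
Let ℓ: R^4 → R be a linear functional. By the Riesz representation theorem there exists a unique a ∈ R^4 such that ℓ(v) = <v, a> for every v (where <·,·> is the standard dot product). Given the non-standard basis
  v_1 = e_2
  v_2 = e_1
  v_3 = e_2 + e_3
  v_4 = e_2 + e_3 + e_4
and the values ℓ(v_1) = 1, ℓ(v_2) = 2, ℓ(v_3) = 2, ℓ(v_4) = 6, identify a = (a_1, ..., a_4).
a = (2, 1, 1, 4)

Write a = (a_1, ..., a_4) in the standard basis. For each basis vector v_i, ℓ(v_i) = <v_i, a> is a linear equation in the a_j's. Collect the n equations into a matrix system V a = ℓ, where row i of V is v_i (expressed in the standard basis). Since V is invertible (lower-triangular with 1s on the diagonal, up to permutation), solve by back-substitution:
  V =
[[0, 1, 0, 0],
 [1, 0, 0, 0],
 [0, 1, 1, 0],
 [0, 1, 1, 1]]
  V a = (1, 2, 2, 6)
Solving gives a = (2, 1, 1, 4).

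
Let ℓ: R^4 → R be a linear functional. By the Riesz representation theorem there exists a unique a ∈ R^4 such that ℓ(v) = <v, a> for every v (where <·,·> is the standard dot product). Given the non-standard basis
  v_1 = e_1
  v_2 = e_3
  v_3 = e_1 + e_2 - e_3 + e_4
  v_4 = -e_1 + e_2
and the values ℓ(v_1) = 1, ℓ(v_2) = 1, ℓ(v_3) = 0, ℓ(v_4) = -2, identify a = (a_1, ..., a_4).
a = (1, -1, 1, 1)

Write a = (a_1, ..., a_4) in the standard basis. For each basis vector v_i, ℓ(v_i) = <v_i, a> is a linear equation in the a_j's. Collect the n equations into a matrix system V a = ℓ, where row i of V is v_i (expressed in the standard basis). Since V is invertible (lower-triangular with 1s on the diagonal, up to permutation), solve by back-substitution:
  V =
[[1, 0, 0, 0],
 [0, 0, 1, 0],
 [1, 1, -1, 1],
 [-1, 1, 0, 0]]
  V a = (1, 1, 0, -2)
Solving gives a = (1, -1, 1, 1).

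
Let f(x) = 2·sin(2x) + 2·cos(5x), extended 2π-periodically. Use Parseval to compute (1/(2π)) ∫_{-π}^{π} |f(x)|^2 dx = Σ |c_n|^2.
Σ |c_n|^2 = 4

Expand |f|^2 and use orthogonality of {sin(nx), cos(mx)} on [-π, π]:
  ∫_{-π}^{π} sin(nx)^2 dx = π, ∫ cos(mx)^2 dx = π, and cross terms integrate to 0.
So ∫_{-π}^{π} f(x)^2 dx = 2^2 · π + 2^2 · π = (4 + 4)π.
Divide by 2π: (4 + 4)/2 = 4.
By Parseval, this equals Σ |c_n|^2.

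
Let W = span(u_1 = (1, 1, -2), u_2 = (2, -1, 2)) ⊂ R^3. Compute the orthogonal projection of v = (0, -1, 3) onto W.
proj_W(v) = (0, -7/5, 14/5)

Set up U = [u_1 | ... | u_2] ∈ R^(3×2). The projector onto W = col(U) is P = U (U^T U)^(-1) U^T.
Compute U^T U =
  [6, -3]
  [-3, 9],
and U^T v = (-7, 7).
Solve U^T U · c = U^T v for the coefficients: c = (-14/15, 7/15). The projection is proj_W(v) = U c.
Check: (v - proj_W(v)) · u_1 = 0  (should be 0).
Check: (v - proj_W(v)) · u_2 = 0  (should be 0).
Result: proj_W(v) = (0, -7/5, 14/5).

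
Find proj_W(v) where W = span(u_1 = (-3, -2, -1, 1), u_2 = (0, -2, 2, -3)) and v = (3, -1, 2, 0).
proj_W(v) = (441/254, 66/127, 309/254, -195/127)

Set up U = [u_1 | ... | u_2] ∈ R^(4×2). The projector onto W = col(U) is P = U (U^T U)^(-1) U^T.
Compute U^T U =
  [15, -1]
  [-1, 17],
and U^T v = (-9, 6).
Solve U^T U · c = U^T v for the coefficients: c = (-147/254, 81/254). The projection is proj_W(v) = U c.
Check: (v - proj_W(v)) · u_1 = 0  (should be 0).
Check: (v - proj_W(v)) · u_2 = 0  (should be 0).
Result: proj_W(v) = (441/254, 66/127, 309/254, -195/127).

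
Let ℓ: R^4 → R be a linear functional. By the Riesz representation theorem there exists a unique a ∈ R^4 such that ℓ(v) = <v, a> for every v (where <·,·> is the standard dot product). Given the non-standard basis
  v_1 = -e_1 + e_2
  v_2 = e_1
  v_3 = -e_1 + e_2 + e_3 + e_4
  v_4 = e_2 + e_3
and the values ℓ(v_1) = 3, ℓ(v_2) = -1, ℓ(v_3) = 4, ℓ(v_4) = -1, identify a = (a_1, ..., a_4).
a = (-1, 2, -3, 4)

Write a = (a_1, ..., a_4) in the standard basis. For each basis vector v_i, ℓ(v_i) = <v_i, a> is a linear equation in the a_j's. Collect the n equations into a matrix system V a = ℓ, where row i of V is v_i (expressed in the standard basis). Since V is invertible (lower-triangular with 1s on the diagonal, up to permutation), solve by back-substitution:
  V =
[[-1, 1, 0, 0],
 [1, 0, 0, 0],
 [-1, 1, 1, 1],
 [0, 1, 1, 0]]
  V a = (3, -1, 4, -1)
Solving gives a = (-1, 2, -3, 4).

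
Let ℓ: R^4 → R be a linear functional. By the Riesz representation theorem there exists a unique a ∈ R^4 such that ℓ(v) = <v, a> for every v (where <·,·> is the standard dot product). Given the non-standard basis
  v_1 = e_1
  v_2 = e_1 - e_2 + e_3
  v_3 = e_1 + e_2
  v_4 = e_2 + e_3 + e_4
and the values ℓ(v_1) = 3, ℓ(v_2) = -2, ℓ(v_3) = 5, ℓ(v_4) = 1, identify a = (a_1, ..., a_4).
a = (3, 2, -3, 2)

Write a = (a_1, ..., a_4) in the standard basis. For each basis vector v_i, ℓ(v_i) = <v_i, a> is a linear equation in the a_j's. Collect the n equations into a matrix system V a = ℓ, where row i of V is v_i (expressed in the standard basis). Since V is invertible (lower-triangular with 1s on the diagonal, up to permutation), solve by back-substitution:
  V =
[[1, 0, 0, 0],
 [1, -1, 1, 0],
 [1, 1, 0, 0],
 [0, 1, 1, 1]]
  V a = (3, -2, 5, 1)
Solving gives a = (3, 2, -3, 2).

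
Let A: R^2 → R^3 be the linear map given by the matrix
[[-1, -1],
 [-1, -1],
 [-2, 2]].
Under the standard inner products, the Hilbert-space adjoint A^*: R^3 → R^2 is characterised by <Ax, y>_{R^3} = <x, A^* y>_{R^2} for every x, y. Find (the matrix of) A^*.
A^* = A^T =
[[-1, -1, -2],
 [-1, -1, 2]]

For real matrices with standard dot products, the defining identity <Ax, y> = <x, A^* y> gives (Ax)^T y = x^T (A^*) y, i.e. x^T A^T y = x^T (A^*) y. Since this holds for all x, y, we must have A^* = A^T. Therefore
A^* =
[[-1, -1, -2],
 [-1, -1, 2]].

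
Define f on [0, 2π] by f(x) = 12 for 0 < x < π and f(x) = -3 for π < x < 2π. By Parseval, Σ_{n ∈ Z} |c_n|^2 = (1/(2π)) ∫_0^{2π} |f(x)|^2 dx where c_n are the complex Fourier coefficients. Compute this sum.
Σ |c_n|^2 = 153/2

Parseval equates the L^2 energy of f (normalised by 1/(2π)) with the ℓ^2 sum of its Fourier coefficients: (1/(2π)) ∫_0^{2π} |f|^2 = Σ |c_n|^2.
Compute the left side: (1/(2π)) [∫_0^π 12^2 dx + ∫_π^{2π} (-3)^2 dx] = (1/(2π)) · (144π + 9π) = (144 + 9)/2 = 153/2.
So Σ_{n ∈ Z} |c_n|^2 = 153/2.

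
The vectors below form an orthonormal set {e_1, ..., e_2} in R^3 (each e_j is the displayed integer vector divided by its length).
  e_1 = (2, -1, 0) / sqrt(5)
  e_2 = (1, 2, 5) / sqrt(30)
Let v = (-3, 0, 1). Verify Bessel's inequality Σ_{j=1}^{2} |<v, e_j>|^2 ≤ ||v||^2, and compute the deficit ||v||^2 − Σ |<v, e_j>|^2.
Σ |<v, e_j>|^2 = 22/3; ||v||^2 = 10; deficit = 8/3

Write each e_j = u_j / sqrt(<u_j, u_j>) where u_j is the displayed integer vector. Then <v, e_j> = <v, u_j> / sqrt(<u_j, u_j>), so |<v, e_j>|^2 = <v, u_j>^2 / <u_j, u_j>.
Coefficients: <v, e_1> = -6/sqrt(5), <v, e_2> = 2/sqrt(30).
Square and sum: Σ |<v, e_j>|^2 = 22/3.
Compute ||v||^2 = v·v = 10.
Deficit = 10 − 22/3 = 8/3 ≥ 0, confirming Bessel's inequality. (The deficit equals ||v − Σ <v,e_j> e_j||^2, the squared distance from v to span{e_j}.)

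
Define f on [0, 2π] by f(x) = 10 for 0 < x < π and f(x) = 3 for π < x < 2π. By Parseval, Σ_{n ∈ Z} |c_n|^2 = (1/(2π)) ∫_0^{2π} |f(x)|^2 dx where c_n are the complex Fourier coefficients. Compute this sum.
Σ |c_n|^2 = 109/2

Parseval equates the L^2 energy of f (normalised by 1/(2π)) with the ℓ^2 sum of its Fourier coefficients: (1/(2π)) ∫_0^{2π} |f|^2 = Σ |c_n|^2.
Compute the left side: (1/(2π)) [∫_0^π 10^2 dx + ∫_π^{2π} 3^2 dx] = (1/(2π)) · (100π + 9π) = (100 + 9)/2 = 109/2.
So Σ_{n ∈ Z} |c_n|^2 = 109/2.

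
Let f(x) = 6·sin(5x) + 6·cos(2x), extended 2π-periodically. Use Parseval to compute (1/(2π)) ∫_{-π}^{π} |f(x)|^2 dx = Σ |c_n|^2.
Σ |c_n|^2 = 36

Expand |f|^2 and use orthogonality of {sin(nx), cos(mx)} on [-π, π]:
  ∫_{-π}^{π} sin(nx)^2 dx = π, ∫ cos(mx)^2 dx = π, and cross terms integrate to 0.
So ∫_{-π}^{π} f(x)^2 dx = 6^2 · π + 6^2 · π = (36 + 36)π.
Divide by 2π: (36 + 36)/2 = 36.
By Parseval, this equals Σ |c_n|^2.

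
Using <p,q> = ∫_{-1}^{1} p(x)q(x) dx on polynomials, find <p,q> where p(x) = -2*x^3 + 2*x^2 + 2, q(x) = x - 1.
<p,q> = -92/15

Expand the product: p(x)·q(x) = -2*x^4 + 4*x^3 - 2*x^2 + 2*x - 2.
∫_{-1}^{1} of each monomial x^k gives [2/(k+1) if k even, 0 if k odd]. Integrating term-by-term (or equivalently evaluating the antiderivative F(x) = -2*x^5/5 + x^4 - 2*x^3/3 + x^2 - 2*x at the endpoints):
  F(1) − F(−1) = -16/15 − (76/15) = -92/15.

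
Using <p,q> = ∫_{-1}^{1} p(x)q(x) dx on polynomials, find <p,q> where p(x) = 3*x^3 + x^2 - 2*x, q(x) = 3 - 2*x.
<p,q> = 34/15

Expand the product: p(x)·q(x) = -6*x^4 + 7*x^3 + 7*x^2 - 6*x.
∫_{-1}^{1} of each monomial x^k gives [2/(k+1) if k even, 0 if k odd]. Integrating term-by-term (or equivalently evaluating the antiderivative F(x) = -6*x^5/5 + 7*x^4/4 + 7*x^3/3 - 3*x^2 at the endpoints):
  F(1) − F(−1) = -7/60 − (-143/60) = 34/15.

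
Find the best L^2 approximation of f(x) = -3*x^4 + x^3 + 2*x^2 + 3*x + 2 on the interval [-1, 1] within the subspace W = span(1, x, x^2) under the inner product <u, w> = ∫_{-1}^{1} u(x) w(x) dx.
g(x) = -4*x^2/7 + 18*x/5 + 79/35

The best approximation g ∈ W is the orthogonal projection of f onto W. Writing g = a_0 + a_1 x + a_2 x^2, the coefficients solve the normal equations G · a = b where
  G_{ij} = <φ_i, φ_j> and b_i = <f, φ_i>, with φ_0 = 1, φ_1 = x, φ_2 = x^2.
G =
  [2, 0, 2/3]
  [0, 2/3, 0]
  [2/3, 0, 2/5],
b = (62/15, 12/5, 134/105).
Solving gives a_0 = 79/35, a_1 = 18/5, a_2 = -4/7, so
  g(x) = -4*x^2/7 + 18*x/5 + 79/35.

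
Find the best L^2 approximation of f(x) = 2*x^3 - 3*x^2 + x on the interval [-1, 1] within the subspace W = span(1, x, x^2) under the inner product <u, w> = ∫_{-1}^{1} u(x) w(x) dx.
g(x) = -3*x^2 + 11*x/5

The best approximation g ∈ W is the orthogonal projection of f onto W. Writing g = a_0 + a_1 x + a_2 x^2, the coefficients solve the normal equations G · a = b where
  G_{ij} = <φ_i, φ_j> and b_i = <f, φ_i>, with φ_0 = 1, φ_1 = x, φ_2 = x^2.
G =
  [2, 0, 2/3]
  [0, 2/3, 0]
  [2/3, 0, 2/5],
b = (-2, 22/15, -6/5).
Solving gives a_0 = 0, a_1 = 11/5, a_2 = -3, so
  g(x) = -3*x^2 + 11*x/5.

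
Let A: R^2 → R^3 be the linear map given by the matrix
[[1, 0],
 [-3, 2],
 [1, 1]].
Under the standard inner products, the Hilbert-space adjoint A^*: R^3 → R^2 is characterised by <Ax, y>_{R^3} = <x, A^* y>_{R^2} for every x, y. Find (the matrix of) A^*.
A^* = A^T =
[[1, -3, 1],
 [0, 2, 1]]

For real matrices with standard dot products, the defining identity <Ax, y> = <x, A^* y> gives (Ax)^T y = x^T (A^*) y, i.e. x^T A^T y = x^T (A^*) y. Since this holds for all x, y, we must have A^* = A^T. Therefore
A^* =
[[1, -3, 1],
 [0, 2, 1]].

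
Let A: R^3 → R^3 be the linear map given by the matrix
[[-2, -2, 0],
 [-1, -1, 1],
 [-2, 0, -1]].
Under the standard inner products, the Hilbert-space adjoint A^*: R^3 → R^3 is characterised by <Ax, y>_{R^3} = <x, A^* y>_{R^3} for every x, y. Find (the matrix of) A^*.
A^* = A^T =
[[-2, -1, -2],
 [-2, -1, 0],
 [0, 1, -1]]

For real matrices with standard dot products, the defining identity <Ax, y> = <x, A^* y> gives (Ax)^T y = x^T (A^*) y, i.e. x^T A^T y = x^T (A^*) y. Since this holds for all x, y, we must have A^* = A^T. Therefore
A^* =
[[-2, -1, -2],
 [-2, -1, 0],
 [0, 1, -1]].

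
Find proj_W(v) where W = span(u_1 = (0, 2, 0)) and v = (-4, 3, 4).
proj_W(v) = (0, 3, 0)

Set up U = [u_1 | ... | u_1] ∈ R^(3×1). The projector onto W = col(U) is P = U (U^T U)^(-1) U^T.
Compute U^T U =
  [4],
and U^T v = (6).
Solve U^T U · c = U^T v for the coefficients: c = (3/2). The projection is proj_W(v) = U c.
Check: (v - proj_W(v)) · u_1 = 0  (should be 0).
Result: proj_W(v) = (0, 3, 0).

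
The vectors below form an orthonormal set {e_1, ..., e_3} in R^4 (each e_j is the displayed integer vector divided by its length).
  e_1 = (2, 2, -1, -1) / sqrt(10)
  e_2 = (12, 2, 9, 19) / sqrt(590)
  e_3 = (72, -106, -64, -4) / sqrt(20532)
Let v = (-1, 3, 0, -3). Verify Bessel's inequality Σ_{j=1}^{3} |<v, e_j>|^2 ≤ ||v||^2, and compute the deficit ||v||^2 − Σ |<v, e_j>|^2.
Σ |<v, e_j>|^2 = 539/29; ||v||^2 = 19; deficit = 12/29

Write each e_j = u_j / sqrt(<u_j, u_j>) where u_j is the displayed integer vector. Then <v, e_j> = <v, u_j> / sqrt(<u_j, u_j>), so |<v, e_j>|^2 = <v, u_j>^2 / <u_j, u_j>.
Coefficients: <v, e_1> = 7/sqrt(10), <v, e_2> = -63/sqrt(590), <v, e_3> = -378/sqrt(20532).
Square and sum: Σ |<v, e_j>|^2 = 539/29.
Compute ||v||^2 = v·v = 19.
Deficit = 19 − 539/29 = 12/29 ≥ 0, confirming Bessel's inequality. (The deficit equals ||v − Σ <v,e_j> e_j||^2, the squared distance from v to span{e_j}.)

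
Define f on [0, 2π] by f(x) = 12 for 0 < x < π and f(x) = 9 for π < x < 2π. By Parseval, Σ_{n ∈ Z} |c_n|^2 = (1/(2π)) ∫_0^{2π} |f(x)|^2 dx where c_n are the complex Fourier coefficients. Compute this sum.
Σ |c_n|^2 = 225/2

Parseval equates the L^2 energy of f (normalised by 1/(2π)) with the ℓ^2 sum of its Fourier coefficients: (1/(2π)) ∫_0^{2π} |f|^2 = Σ |c_n|^2.
Compute the left side: (1/(2π)) [∫_0^π 12^2 dx + ∫_π^{2π} 9^2 dx] = (1/(2π)) · (144π + 81π) = (144 + 81)/2 = 225/2.
So Σ_{n ∈ Z} |c_n|^2 = 225/2.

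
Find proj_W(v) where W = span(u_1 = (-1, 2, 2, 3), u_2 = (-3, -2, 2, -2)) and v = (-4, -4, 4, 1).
proj_W(v) = (-188/41, -176/123, 476/123, -101/123)

Set up U = [u_1 | ... | u_2] ∈ R^(4×2). The projector onto W = col(U) is P = U (U^T U)^(-1) U^T.
Compute U^T U =
  [18, -3]
  [-3, 21],
and U^T v = (7, 26).
Solve U^T U · c = U^T v for the coefficients: c = (25/41, 163/123). The projection is proj_W(v) = U c.
Check: (v - proj_W(v)) · u_1 = 0  (should be 0).
Check: (v - proj_W(v)) · u_2 = 0  (should be 0).
Result: proj_W(v) = (-188/41, -176/123, 476/123, -101/123).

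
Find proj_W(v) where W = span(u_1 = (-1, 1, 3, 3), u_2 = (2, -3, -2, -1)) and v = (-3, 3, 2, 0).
proj_W(v) = (-187/82, 293/82, 137/82, 31/82)

Set up U = [u_1 | ... | u_2] ∈ R^(4×2). The projector onto W = col(U) is P = U (U^T U)^(-1) U^T.
Compute U^T U =
  [20, -14]
  [-14, 18],
and U^T v = (12, -19).
Solve U^T U · c = U^T v for the coefficients: c = (-25/82, -53/41). The projection is proj_W(v) = U c.
Check: (v - proj_W(v)) · u_1 = 0  (should be 0).
Check: (v - proj_W(v)) · u_2 = 0  (should be 0).
Result: proj_W(v) = (-187/82, 293/82, 137/82, 31/82).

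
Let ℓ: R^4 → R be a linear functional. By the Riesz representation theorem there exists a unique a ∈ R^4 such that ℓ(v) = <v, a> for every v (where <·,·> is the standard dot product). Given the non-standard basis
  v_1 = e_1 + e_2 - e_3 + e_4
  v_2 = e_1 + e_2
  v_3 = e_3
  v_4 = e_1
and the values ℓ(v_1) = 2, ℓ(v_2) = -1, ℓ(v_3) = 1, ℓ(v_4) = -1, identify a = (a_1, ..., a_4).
a = (-1, 0, 1, 4)

Write a = (a_1, ..., a_4) in the standard basis. For each basis vector v_i, ℓ(v_i) = <v_i, a> is a linear equation in the a_j's. Collect the n equations into a matrix system V a = ℓ, where row i of V is v_i (expressed in the standard basis). Since V is invertible (lower-triangular with 1s on the diagonal, up to permutation), solve by back-substitution:
  V =
[[1, 1, -1, 1],
 [1, 1, 0, 0],
 [0, 0, 1, 0],
 [1, 0, 0, 0]]
  V a = (2, -1, 1, -1)
Solving gives a = (-1, 0, 1, 4).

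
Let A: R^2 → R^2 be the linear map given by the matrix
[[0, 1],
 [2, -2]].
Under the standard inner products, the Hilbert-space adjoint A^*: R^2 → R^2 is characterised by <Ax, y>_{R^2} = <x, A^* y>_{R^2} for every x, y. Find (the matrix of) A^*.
A^* = A^T =
[[0, 2],
 [1, -2]]

For real matrices with standard dot products, the defining identity <Ax, y> = <x, A^* y> gives (Ax)^T y = x^T (A^*) y, i.e. x^T A^T y = x^T (A^*) y. Since this holds for all x, y, we must have A^* = A^T. Therefore
A^* =
[[0, 2],
 [1, -2]].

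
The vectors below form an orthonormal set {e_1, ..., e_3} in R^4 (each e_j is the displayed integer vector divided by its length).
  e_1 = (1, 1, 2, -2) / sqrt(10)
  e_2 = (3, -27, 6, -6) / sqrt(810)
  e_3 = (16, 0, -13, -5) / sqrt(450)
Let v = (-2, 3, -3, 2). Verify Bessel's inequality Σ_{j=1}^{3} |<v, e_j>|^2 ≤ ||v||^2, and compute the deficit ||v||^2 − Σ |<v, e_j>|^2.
Σ |<v, e_j>|^2 = 1251/50; ||v||^2 = 26; deficit = 49/50

Write each e_j = u_j / sqrt(<u_j, u_j>) where u_j is the displayed integer vector. Then <v, e_j> = <v, u_j> / sqrt(<u_j, u_j>), so |<v, e_j>|^2 = <v, u_j>^2 / <u_j, u_j>.
Coefficients: <v, e_1> = -9/sqrt(10), <v, e_2> = -117/sqrt(810), <v, e_3> = -3/sqrt(450).
Square and sum: Σ |<v, e_j>|^2 = 1251/50.
Compute ||v||^2 = v·v = 26.
Deficit = 26 − 1251/50 = 49/50 ≥ 0, confirming Bessel's inequality. (The deficit equals ||v − Σ <v,e_j> e_j||^2, the squared distance from v to span{e_j}.)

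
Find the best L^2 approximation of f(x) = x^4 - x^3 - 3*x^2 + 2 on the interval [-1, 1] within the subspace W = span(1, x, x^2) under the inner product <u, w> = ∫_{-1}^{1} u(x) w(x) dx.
g(x) = -15*x^2/7 - 3*x/5 + 67/35

The best approximation g ∈ W is the orthogonal projection of f onto W. Writing g = a_0 + a_1 x + a_2 x^2, the coefficients solve the normal equations G · a = b where
  G_{ij} = <φ_i, φ_j> and b_i = <f, φ_i>, with φ_0 = 1, φ_1 = x, φ_2 = x^2.
G =
  [2, 0, 2/3]
  [0, 2/3, 0]
  [2/3, 0, 2/5],
b = (12/5, -2/5, 44/105).
Solving gives a_0 = 67/35, a_1 = -3/5, a_2 = -15/7, so
  g(x) = -15*x^2/7 - 3*x/5 + 67/35.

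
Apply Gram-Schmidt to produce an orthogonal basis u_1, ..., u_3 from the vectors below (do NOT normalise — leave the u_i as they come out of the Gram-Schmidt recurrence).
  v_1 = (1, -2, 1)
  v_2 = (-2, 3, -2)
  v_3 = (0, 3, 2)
Orthogonal basis:
  u_1 = (1, -2, 1)
  u_2 = (-1/3, -1/3, -1/3)
  u_3 = (-1, 0, 1)

Apply the Gram-Schmidt recurrence
  u_1 = v_1
  u_i = v_i − Σ_{j<i} ((v_i · u_j) / (u_j · u_j)) · u_j.

Step by step this gives:
  u_1 = (1, -2, 1)
  u_2 = (-1/3, -1/3, -1/3)
  u_3 = (-1, 0, 1)

Orthogonality check:
  u_2 · u_1 = 0 (should be 0)
  u_3 · u_1 = 0 (should be 0)
  u_3 · u_2 = 0 (should be 0)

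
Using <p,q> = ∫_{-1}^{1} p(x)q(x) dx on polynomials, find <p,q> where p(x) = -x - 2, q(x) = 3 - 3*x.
<p,q> = -10

Expand the product: p(x)·q(x) = 3*x^2 + 3*x - 6.
∫_{-1}^{1} of each monomial x^k gives [2/(k+1) if k even, 0 if k odd]. Integrating term-by-term (or equivalently evaluating the antiderivative F(x) = x^3 + 3*x^2/2 - 6*x at the endpoints):
  F(1) − F(−1) = -7/2 − (13/2) = -10.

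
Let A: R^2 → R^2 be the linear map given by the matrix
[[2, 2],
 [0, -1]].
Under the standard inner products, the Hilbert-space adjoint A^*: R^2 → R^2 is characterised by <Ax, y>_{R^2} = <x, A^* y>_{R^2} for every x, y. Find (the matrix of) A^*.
A^* = A^T =
[[2, 0],
 [2, -1]]

For real matrices with standard dot products, the defining identity <Ax, y> = <x, A^* y> gives (Ax)^T y = x^T (A^*) y, i.e. x^T A^T y = x^T (A^*) y. Since this holds for all x, y, we must have A^* = A^T. Therefore
A^* =
[[2, 0],
 [2, -1]].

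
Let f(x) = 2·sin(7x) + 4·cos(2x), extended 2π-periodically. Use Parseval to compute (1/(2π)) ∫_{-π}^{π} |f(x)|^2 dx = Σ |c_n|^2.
Σ |c_n|^2 = 10

Expand |f|^2 and use orthogonality of {sin(nx), cos(mx)} on [-π, π]:
  ∫_{-π}^{π} sin(nx)^2 dx = π, ∫ cos(mx)^2 dx = π, and cross terms integrate to 0.
So ∫_{-π}^{π} f(x)^2 dx = 2^2 · π + 4^2 · π = (4 + 16)π.
Divide by 2π: (4 + 16)/2 = 10.
By Parseval, this equals Σ |c_n|^2.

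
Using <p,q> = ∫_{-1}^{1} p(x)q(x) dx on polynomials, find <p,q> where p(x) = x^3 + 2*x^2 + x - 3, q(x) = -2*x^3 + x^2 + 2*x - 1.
<p,q> = 148/35

Expand the product: p(x)·q(x) = -2*x^6 - 3*x^5 + 2*x^4 + 10*x^3 - 3*x^2 - 7*x + 3.
∫_{-1}^{1} of each monomial x^k gives [2/(k+1) if k even, 0 if k odd]. Integrating term-by-term (or equivalently evaluating the antiderivative F(x) = -2*x^7/7 - x^6/2 + 2*x^5/5 + 5*x^4/2 - x^3 - 7*x^2/2 + 3*x at the endpoints):
  F(1) − F(−1) = 43/70 − (-253/70) = 148/35.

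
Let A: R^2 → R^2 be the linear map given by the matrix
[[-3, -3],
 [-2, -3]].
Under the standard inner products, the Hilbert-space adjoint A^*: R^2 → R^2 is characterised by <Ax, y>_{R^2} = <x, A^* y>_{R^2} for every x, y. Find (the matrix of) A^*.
A^* = A^T =
[[-3, -2],
 [-3, -3]]

For real matrices with standard dot products, the defining identity <Ax, y> = <x, A^* y> gives (Ax)^T y = x^T (A^*) y, i.e. x^T A^T y = x^T (A^*) y. Since this holds for all x, y, we must have A^* = A^T. Therefore
A^* =
[[-3, -2],
 [-3, -3]].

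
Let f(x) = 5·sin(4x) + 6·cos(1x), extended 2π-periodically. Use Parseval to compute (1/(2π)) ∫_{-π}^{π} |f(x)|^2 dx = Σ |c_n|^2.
Σ |c_n|^2 = 61/2

Expand |f|^2 and use orthogonality of {sin(nx), cos(mx)} on [-π, π]:
  ∫_{-π}^{π} sin(nx)^2 dx = π, ∫ cos(mx)^2 dx = π, and cross terms integrate to 0.
So ∫_{-π}^{π} f(x)^2 dx = 5^2 · π + 6^2 · π = (25 + 36)π.
Divide by 2π: (25 + 36)/2 = 61/2.
By Parseval, this equals Σ |c_n|^2.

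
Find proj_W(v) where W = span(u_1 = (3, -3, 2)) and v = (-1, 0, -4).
proj_W(v) = (-3/2, 3/2, -1)

Set up U = [u_1 | ... | u_1] ∈ R^(3×1). The projector onto W = col(U) is P = U (U^T U)^(-1) U^T.
Compute U^T U =
  [22],
and U^T v = (-11).
Solve U^T U · c = U^T v for the coefficients: c = (-1/2). The projection is proj_W(v) = U c.
Check: (v - proj_W(v)) · u_1 = 0  (should be 0).
Result: proj_W(v) = (-3/2, 3/2, -1).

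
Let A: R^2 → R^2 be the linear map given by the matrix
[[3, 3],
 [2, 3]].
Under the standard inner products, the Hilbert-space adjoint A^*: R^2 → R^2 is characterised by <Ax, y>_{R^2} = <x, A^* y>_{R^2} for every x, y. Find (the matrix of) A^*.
A^* = A^T =
[[3, 2],
 [3, 3]]

For real matrices with standard dot products, the defining identity <Ax, y> = <x, A^* y> gives (Ax)^T y = x^T (A^*) y, i.e. x^T A^T y = x^T (A^*) y. Since this holds for all x, y, we must have A^* = A^T. Therefore
A^* =
[[3, 2],
 [3, 3]].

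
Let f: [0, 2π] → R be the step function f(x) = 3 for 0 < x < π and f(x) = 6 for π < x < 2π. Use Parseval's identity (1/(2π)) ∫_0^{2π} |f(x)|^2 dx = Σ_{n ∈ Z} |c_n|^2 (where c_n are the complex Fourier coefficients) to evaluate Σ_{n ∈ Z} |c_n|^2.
Σ |c_n|^2 = 45/2

Parseval equates the L^2 energy of f (normalised by 1/(2π)) with the ℓ^2 sum of its Fourier coefficients: (1/(2π)) ∫_0^{2π} |f|^2 = Σ |c_n|^2.
Compute the left side: (1/(2π)) [∫_0^π 3^2 dx + ∫_π^{2π} 6^2 dx] = (1/(2π)) · (9π + 36π) = (9 + 36)/2 = 45/2.
So Σ_{n ∈ Z} |c_n|^2 = 45/2.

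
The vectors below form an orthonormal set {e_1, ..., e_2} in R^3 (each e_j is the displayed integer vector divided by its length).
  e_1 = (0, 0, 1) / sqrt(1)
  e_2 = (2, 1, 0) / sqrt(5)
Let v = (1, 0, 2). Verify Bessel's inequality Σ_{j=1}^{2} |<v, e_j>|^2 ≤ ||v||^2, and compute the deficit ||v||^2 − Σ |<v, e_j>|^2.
Σ |<v, e_j>|^2 = 24/5; ||v||^2 = 5; deficit = 1/5

Write each e_j = u_j / sqrt(<u_j, u_j>) where u_j is the displayed integer vector. Then <v, e_j> = <v, u_j> / sqrt(<u_j, u_j>), so |<v, e_j>|^2 = <v, u_j>^2 / <u_j, u_j>.
Coefficients: <v, e_1> = 2/sqrt(1), <v, e_2> = 2/sqrt(5).
Square and sum: Σ |<v, e_j>|^2 = 24/5.
Compute ||v||^2 = v·v = 5.
Deficit = 5 − 24/5 = 1/5 ≥ 0, confirming Bessel's inequality. (The deficit equals ||v − Σ <v,e_j> e_j||^2, the squared distance from v to span{e_j}.)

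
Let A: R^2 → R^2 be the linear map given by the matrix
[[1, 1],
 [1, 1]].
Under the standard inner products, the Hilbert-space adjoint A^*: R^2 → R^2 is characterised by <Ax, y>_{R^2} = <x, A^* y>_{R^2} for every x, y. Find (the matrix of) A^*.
A^* = A^T =
[[1, 1],
 [1, 1]]

For real matrices with standard dot products, the defining identity <Ax, y> = <x, A^* y> gives (Ax)^T y = x^T (A^*) y, i.e. x^T A^T y = x^T (A^*) y. Since this holds for all x, y, we must have A^* = A^T. Therefore
A^* =
[[1, 1],
 [1, 1]].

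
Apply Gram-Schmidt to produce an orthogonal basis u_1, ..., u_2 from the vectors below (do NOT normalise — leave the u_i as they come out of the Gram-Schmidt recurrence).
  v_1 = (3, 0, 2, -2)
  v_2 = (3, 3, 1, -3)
Orthogonal basis:
  u_1 = (3, 0, 2, -2)
  u_2 = (0, 3, -1, -1)

Apply the Gram-Schmidt recurrence
  u_1 = v_1
  u_i = v_i − Σ_{j<i} ((v_i · u_j) / (u_j · u_j)) · u_j.

Step by step this gives:
  u_1 = (3, 0, 2, -2)
  u_2 = (0, 3, -1, -1)

Orthogonality check:
  u_2 · u_1 = 0 (should be 0)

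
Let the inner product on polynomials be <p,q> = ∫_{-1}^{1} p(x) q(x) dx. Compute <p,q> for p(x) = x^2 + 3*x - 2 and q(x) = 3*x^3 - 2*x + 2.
<p,q> = -106/15

Expand the product: p(x)·q(x) = 3*x^5 + 9*x^4 - 8*x^3 - 4*x^2 + 10*x - 4.
∫_{-1}^{1} of each monomial x^k gives [2/(k+1) if k even, 0 if k odd]. Integrating term-by-term (or equivalently evaluating the antiderivative F(x) = x^6/2 + 9*x^5/5 - 2*x^4 - 4*x^3/3 + 5*x^2 - 4*x at the endpoints):
  F(1) − F(−1) = -1/30 − (211/30) = -106/15.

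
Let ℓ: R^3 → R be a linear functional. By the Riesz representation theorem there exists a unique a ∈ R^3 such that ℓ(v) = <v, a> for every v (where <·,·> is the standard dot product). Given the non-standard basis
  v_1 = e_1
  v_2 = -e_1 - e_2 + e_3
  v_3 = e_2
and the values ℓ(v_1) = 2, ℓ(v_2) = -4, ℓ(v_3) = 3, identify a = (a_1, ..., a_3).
a = (2, 3, 1)

Write a = (a_1, ..., a_3) in the standard basis. For each basis vector v_i, ℓ(v_i) = <v_i, a> is a linear equation in the a_j's. Collect the n equations into a matrix system V a = ℓ, where row i of V is v_i (expressed in the standard basis). Since V is invertible (lower-triangular with 1s on the diagonal, up to permutation), solve by back-substitution:
  V =
[[1, 0, 0],
 [-1, -1, 1],
 [0, 1, 0]]
  V a = (2, -4, 3)
Solving gives a = (2, 3, 1).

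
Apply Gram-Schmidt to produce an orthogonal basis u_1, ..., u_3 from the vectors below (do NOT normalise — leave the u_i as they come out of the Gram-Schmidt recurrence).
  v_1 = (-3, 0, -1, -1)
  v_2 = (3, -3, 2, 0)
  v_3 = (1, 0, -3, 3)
Orthogonal basis:
  u_1 = (-3, 0, -1, -1)
  u_2 = (0, -3, 1, -1)
  u_3 = (2/11, -18/11, -30/11, 24/11)

Apply the Gram-Schmidt recurrence
  u_1 = v_1
  u_i = v_i − Σ_{j<i} ((v_i · u_j) / (u_j · u_j)) · u_j.

Step by step this gives:
  u_1 = (-3, 0, -1, -1)
  u_2 = (0, -3, 1, -1)
  u_3 = (2/11, -18/11, -30/11, 24/11)

Orthogonality check:
  u_2 · u_1 = 0 (should be 0)
  u_3 · u_1 = 0 (should be 0)
  u_3 · u_2 = 0 (should be 0)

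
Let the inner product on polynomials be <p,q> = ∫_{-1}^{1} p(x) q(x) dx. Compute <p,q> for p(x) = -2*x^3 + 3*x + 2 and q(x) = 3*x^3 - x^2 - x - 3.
<p,q> = -1328/105

Expand the product: p(x)·q(x) = -6*x^6 + 2*x^5 + 11*x^4 + 9*x^3 - 5*x^2 - 11*x - 6.
∫_{-1}^{1} of each monomial x^k gives [2/(k+1) if k even, 0 if k odd]. Integrating term-by-term (or equivalently evaluating the antiderivative F(x) = -6*x^7/7 + x^6/3 + 11*x^5/5 + 9*x^4/4 - 5*x^3/3 - 11*x^2/2 - 6*x at the endpoints):
  F(1) − F(−1) = -3881/420 − (477/140) = -1328/105.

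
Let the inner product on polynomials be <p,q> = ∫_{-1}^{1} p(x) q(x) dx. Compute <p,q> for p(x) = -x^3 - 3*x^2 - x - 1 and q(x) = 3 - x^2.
<p,q> = -152/15

Expand the product: p(x)·q(x) = x^5 + 3*x^4 - 2*x^3 - 8*x^2 - 3*x - 3.
∫_{-1}^{1} of each monomial x^k gives [2/(k+1) if k even, 0 if k odd]. Integrating term-by-term (or equivalently evaluating the antiderivative F(x) = x^6/6 + 3*x^5/5 - x^4/2 - 8*x^3/3 - 3*x^2/2 - 3*x at the endpoints):
  F(1) − F(−1) = -69/10 − (97/30) = -152/15.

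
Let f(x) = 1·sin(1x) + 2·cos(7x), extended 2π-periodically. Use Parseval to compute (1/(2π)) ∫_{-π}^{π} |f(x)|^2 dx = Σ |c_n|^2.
Σ |c_n|^2 = 5/2

Expand |f|^2 and use orthogonality of {sin(nx), cos(mx)} on [-π, π]:
  ∫_{-π}^{π} sin(nx)^2 dx = π, ∫ cos(mx)^2 dx = π, and cross terms integrate to 0.
So ∫_{-π}^{π} f(x)^2 dx = 1^2 · π + 2^2 · π = (1 + 4)π.
Divide by 2π: (1 + 4)/2 = 5/2.
By Parseval, this equals Σ |c_n|^2.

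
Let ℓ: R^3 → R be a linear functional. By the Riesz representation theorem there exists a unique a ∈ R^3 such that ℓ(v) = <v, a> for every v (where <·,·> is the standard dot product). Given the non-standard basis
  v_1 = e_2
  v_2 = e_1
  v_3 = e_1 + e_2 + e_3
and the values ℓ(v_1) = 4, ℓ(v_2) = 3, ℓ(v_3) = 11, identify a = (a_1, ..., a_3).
a = (3, 4, 4)

Write a = (a_1, ..., a_3) in the standard basis. For each basis vector v_i, ℓ(v_i) = <v_i, a> is a linear equation in the a_j's. Collect the n equations into a matrix system V a = ℓ, where row i of V is v_i (expressed in the standard basis). Since V is invertible (lower-triangular with 1s on the diagonal, up to permutation), solve by back-substitution:
  V =
[[0, 1, 0],
 [1, 0, 0],
 [1, 1, 1]]
  V a = (4, 3, 11)
Solving gives a = (3, 4, 4).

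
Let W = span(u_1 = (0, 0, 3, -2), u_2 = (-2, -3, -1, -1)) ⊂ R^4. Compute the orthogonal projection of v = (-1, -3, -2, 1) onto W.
proj_W(v) = (-148/97, -222/97, -236/97, 34/97)

Set up U = [u_1 | ... | u_2] ∈ R^(4×2). The projector onto W = col(U) is P = U (U^T U)^(-1) U^T.
Compute U^T U =
  [13, -1]
  [-1, 15],
and U^T v = (-8, 12).
Solve U^T U · c = U^T v for the coefficients: c = (-54/97, 74/97). The projection is proj_W(v) = U c.
Check: (v - proj_W(v)) · u_1 = 0  (should be 0).
Check: (v - proj_W(v)) · u_2 = 0  (should be 0).
Result: proj_W(v) = (-148/97, -222/97, -236/97, 34/97).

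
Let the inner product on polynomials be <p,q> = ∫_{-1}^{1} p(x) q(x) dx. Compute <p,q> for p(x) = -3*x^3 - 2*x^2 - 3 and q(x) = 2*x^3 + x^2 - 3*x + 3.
<p,q> = -802/35

Expand the product: p(x)·q(x) = -6*x^6 - 7*x^5 + 7*x^4 - 9*x^3 - 9*x^2 + 9*x - 9.
∫_{-1}^{1} of each monomial x^k gives [2/(k+1) if k even, 0 if k odd]. Integrating term-by-term (or equivalently evaluating the antiderivative F(x) = -6*x^7/7 - 7*x^6/6 + 7*x^5/5 - 9*x^4/4 - 3*x^3 + 9*x^2/2 - 9*x at the endpoints):
  F(1) − F(−1) = -4357/420 − (5267/420) = -802/35.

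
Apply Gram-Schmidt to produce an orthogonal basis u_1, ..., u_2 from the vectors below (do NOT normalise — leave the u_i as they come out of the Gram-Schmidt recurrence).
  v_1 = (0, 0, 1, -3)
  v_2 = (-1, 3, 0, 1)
Orthogonal basis:
  u_1 = (0, 0, 1, -3)
  u_2 = (-1, 3, 3/10, 1/10)

Apply the Gram-Schmidt recurrence
  u_1 = v_1
  u_i = v_i − Σ_{j<i} ((v_i · u_j) / (u_j · u_j)) · u_j.

Step by step this gives:
  u_1 = (0, 0, 1, -3)
  u_2 = (-1, 3, 3/10, 1/10)

Orthogonality check:
  u_2 · u_1 = 0 (should be 0)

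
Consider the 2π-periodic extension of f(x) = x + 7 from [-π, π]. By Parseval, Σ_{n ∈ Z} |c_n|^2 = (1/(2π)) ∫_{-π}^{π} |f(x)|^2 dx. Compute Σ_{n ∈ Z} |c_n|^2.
Σ |c_n|^2 = π^2/3 + 49

Expand and integrate term by term over [-π, π]:
  ∫ (x)^2 dx = 1·(2π^3/3); ∫ 2·1·(7)·x dx = 0 (odd integrand); ∫ 7^2 dx = 49·2π.
So (1/(2π)) ∫_{-π}^{π} (x + 7)^2 dx = 1π^2/3 + 49 = π^2/3 + 49.
Parseval ⇒ Σ |c_n|^2 = π^2/3 + 49.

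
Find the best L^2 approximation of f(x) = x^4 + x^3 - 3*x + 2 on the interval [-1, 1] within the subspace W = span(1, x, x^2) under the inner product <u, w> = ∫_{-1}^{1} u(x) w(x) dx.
g(x) = 6*x^2/7 - 12*x/5 + 67/35

The best approximation g ∈ W is the orthogonal projection of f onto W. Writing g = a_0 + a_1 x + a_2 x^2, the coefficients solve the normal equations G · a = b where
  G_{ij} = <φ_i, φ_j> and b_i = <f, φ_i>, with φ_0 = 1, φ_1 = x, φ_2 = x^2.
G =
  [2, 0, 2/3]
  [0, 2/3, 0]
  [2/3, 0, 2/5],
b = (22/5, -8/5, 34/21).
Solving gives a_0 = 67/35, a_1 = -12/5, a_2 = 6/7, so
  g(x) = 6*x^2/7 - 12*x/5 + 67/35.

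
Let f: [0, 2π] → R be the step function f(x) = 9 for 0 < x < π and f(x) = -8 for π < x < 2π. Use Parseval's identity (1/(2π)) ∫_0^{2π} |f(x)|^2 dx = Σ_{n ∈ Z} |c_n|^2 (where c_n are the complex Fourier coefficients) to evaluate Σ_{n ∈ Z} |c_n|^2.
Σ |c_n|^2 = 145/2

Parseval equates the L^2 energy of f (normalised by 1/(2π)) with the ℓ^2 sum of its Fourier coefficients: (1/(2π)) ∫_0^{2π} |f|^2 = Σ |c_n|^2.
Compute the left side: (1/(2π)) [∫_0^π 9^2 dx + ∫_π^{2π} (-8)^2 dx] = (1/(2π)) · (81π + 64π) = (81 + 64)/2 = 145/2.
So Σ_{n ∈ Z} |c_n|^2 = 145/2.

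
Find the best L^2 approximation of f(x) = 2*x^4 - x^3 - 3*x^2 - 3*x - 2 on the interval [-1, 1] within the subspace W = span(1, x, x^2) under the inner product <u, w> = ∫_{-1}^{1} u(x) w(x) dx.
g(x) = -9*x^2/7 - 18*x/5 - 76/35

The best approximation g ∈ W is the orthogonal projection of f onto W. Writing g = a_0 + a_1 x + a_2 x^2, the coefficients solve the normal equations G · a = b where
  G_{ij} = <φ_i, φ_j> and b_i = <f, φ_i>, with φ_0 = 1, φ_1 = x, φ_2 = x^2.
G =
  [2, 0, 2/3]
  [0, 2/3, 0]
  [2/3, 0, 2/5],
b = (-26/5, -12/5, -206/105).
Solving gives a_0 = -76/35, a_1 = -18/5, a_2 = -9/7, so
  g(x) = -9*x^2/7 - 18*x/5 - 76/35.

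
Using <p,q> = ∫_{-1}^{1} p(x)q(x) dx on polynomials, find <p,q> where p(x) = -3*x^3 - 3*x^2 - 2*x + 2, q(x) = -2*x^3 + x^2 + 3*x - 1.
<p,q> = -646/105

Expand the product: p(x)·q(x) = 6*x^6 + 3*x^5 - 8*x^4 - 12*x^3 - x^2 + 8*x - 2.
∫_{-1}^{1} of each monomial x^k gives [2/(k+1) if k even, 0 if k odd]. Integrating term-by-term (or equivalently evaluating the antiderivative F(x) = 6*x^7/7 + x^6/2 - 8*x^5/5 - 3*x^4 - x^3/3 + 4*x^2 - 2*x at the endpoints):
  F(1) − F(−1) = -331/210 − (961/210) = -646/105.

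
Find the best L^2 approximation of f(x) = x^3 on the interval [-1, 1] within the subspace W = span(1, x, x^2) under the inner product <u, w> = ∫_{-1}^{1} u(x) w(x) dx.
g(x) = 3*x/5

The best approximation g ∈ W is the orthogonal projection of f onto W. Writing g = a_0 + a_1 x + a_2 x^2, the coefficients solve the normal equations G · a = b where
  G_{ij} = <φ_i, φ_j> and b_i = <f, φ_i>, with φ_0 = 1, φ_1 = x, φ_2 = x^2.
G =
  [2, 0, 2/3]
  [0, 2/3, 0]
  [2/3, 0, 2/5],
b = (0, 2/5, 0).
Solving gives a_0 = 0, a_1 = 3/5, a_2 = 0, so
  g(x) = 3*x/5.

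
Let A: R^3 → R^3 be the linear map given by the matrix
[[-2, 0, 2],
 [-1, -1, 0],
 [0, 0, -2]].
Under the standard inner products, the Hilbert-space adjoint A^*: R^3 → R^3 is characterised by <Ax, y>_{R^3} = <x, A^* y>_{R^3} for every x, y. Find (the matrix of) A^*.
A^* = A^T =
[[-2, -1, 0],
 [0, -1, 0],
 [2, 0, -2]]

For real matrices with standard dot products, the defining identity <Ax, y> = <x, A^* y> gives (Ax)^T y = x^T (A^*) y, i.e. x^T A^T y = x^T (A^*) y. Since this holds for all x, y, we must have A^* = A^T. Therefore
A^* =
[[-2, -1, 0],
 [0, -1, 0],
 [2, 0, -2]].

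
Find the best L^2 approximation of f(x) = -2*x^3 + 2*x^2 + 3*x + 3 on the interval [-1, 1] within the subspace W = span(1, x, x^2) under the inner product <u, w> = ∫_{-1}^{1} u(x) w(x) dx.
g(x) = 2*x^2 + 9*x/5 + 3

The best approximation g ∈ W is the orthogonal projection of f onto W. Writing g = a_0 + a_1 x + a_2 x^2, the coefficients solve the normal equations G · a = b where
  G_{ij} = <φ_i, φ_j> and b_i = <f, φ_i>, with φ_0 = 1, φ_1 = x, φ_2 = x^2.
G =
  [2, 0, 2/3]
  [0, 2/3, 0]
  [2/3, 0, 2/5],
b = (22/3, 6/5, 14/5).
Solving gives a_0 = 3, a_1 = 9/5, a_2 = 2, so
  g(x) = 2*x^2 + 9*x/5 + 3.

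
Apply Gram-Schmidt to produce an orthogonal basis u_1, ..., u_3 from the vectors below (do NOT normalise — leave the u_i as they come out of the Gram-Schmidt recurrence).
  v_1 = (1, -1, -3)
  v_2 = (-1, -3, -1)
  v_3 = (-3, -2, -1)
Orthogonal basis:
  u_1 = (1, -1, -3)
  u_2 = (-16/11, -28/11, 4/11)
  u_3 = (-5/3, 5/6, -5/6)

Apply the Gram-Schmidt recurrence
  u_1 = v_1
  u_i = v_i − Σ_{j<i} ((v_i · u_j) / (u_j · u_j)) · u_j.

Step by step this gives:
  u_1 = (1, -1, -3)
  u_2 = (-16/11, -28/11, 4/11)
  u_3 = (-5/3, 5/6, -5/6)

Orthogonality check:
  u_2 · u_1 = 0 (should be 0)
  u_3 · u_1 = 0 (should be 0)
  u_3 · u_2 = 0 (should be 0)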